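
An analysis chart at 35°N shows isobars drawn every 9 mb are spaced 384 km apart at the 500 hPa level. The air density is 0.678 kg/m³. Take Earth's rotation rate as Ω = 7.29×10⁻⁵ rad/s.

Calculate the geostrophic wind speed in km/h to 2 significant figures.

Coriolis parameter at 35°N:
f = 2Ω sin φ = 2 × 7.29×10⁻⁵ × sin 35° = 8.36×10⁻⁵ s⁻¹
Pressure gradient: |∂P/∂n| = 900 Pa / 384000 m = 2.34×10⁻³ Pa/m
Geostrophic balance (pressure-gradient force = Coriolis force):
V_g = (1/(fρ)) |∂P/∂n| = 2.34×10⁻³ / (8.36×10⁻⁵ × 0.678) = 41.3 m/s
Converting: 41.3 m/s × 3.6 = 150 km/h

150 km/h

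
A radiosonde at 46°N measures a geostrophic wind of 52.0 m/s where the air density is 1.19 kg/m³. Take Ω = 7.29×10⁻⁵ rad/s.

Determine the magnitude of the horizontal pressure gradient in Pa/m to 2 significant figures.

Coriolis parameter at 46°N:
f = 2Ω sin φ = 2 × 7.29×10⁻⁵ × sin 46° = 1.05×10⁻⁴ s⁻¹
Geostrophic balance rearranged: |∂P/∂n| = f ρ V_g
|∂P/∂n| = 1.05×10⁻⁴ × 1.19 × 52.0 = 6.49×10⁻³ Pa/m

6.5×10⁻³ Pa/m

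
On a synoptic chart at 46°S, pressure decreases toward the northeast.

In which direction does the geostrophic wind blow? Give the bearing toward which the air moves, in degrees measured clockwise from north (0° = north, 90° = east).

The pressure-gradient force points toward the northeast (bearing 045°).
Geostrophic balance: in the Southern Hemisphere the Coriolis force deflects motion to the left, so the geostrophic wind blows 90° to the left of the pressure-gradient force (low pressure on the right).
Rotating 045° by 90° counterclockwise gives 315° — the wind blows toward the northwest.

315°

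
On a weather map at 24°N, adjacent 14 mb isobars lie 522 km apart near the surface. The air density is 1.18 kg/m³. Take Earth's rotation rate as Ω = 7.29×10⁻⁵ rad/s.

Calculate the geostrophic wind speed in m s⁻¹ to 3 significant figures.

38.3 m s⁻¹

Coriolis parameter at 24°N:
f = 2Ω sin φ = 2 × 7.29×10⁻⁵ × sin 24° = 5.93×10⁻⁵ s⁻¹
Pressure gradient: |∂P/∂n| = 1400 Pa / 522000 m = 2.68×10⁻³ Pa/m
Geostrophic balance (pressure-gradient force = Coriolis force):
V_g = (1/(fρ)) |∂P/∂n| = 2.68×10⁻³ / (5.93×10⁻⁵ × 1.18) = 38.3 m/s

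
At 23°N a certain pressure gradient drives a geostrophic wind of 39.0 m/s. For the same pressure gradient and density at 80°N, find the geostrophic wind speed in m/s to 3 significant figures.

With the same pressure gradient and density, V_g ∝ 1/f ∝ 1/sin φ.
V₂ = V₁ · sin φ₁ / sin φ₂ = 39.0 × sin 23° / sin 80°
V₂ = 39.0 × 0.3907/0.9848 = 15.5 m/s

15.5 m/s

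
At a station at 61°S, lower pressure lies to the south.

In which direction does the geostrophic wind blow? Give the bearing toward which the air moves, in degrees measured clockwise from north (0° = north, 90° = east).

090°

The pressure-gradient force points toward the south (bearing 180°).
Geostrophic balance: in the Southern Hemisphere the Coriolis force deflects motion to the left, so the geostrophic wind blows 90° to the left of the pressure-gradient force (low pressure on the right).
Rotating 180° by 90° counterclockwise gives 090° — the wind blows toward the east.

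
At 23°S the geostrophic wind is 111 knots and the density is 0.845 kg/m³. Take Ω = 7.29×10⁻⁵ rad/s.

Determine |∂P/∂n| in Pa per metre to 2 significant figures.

Coriolis parameter at 23°S:
f = 2Ω sin φ = 2 × 7.29×10⁻⁵ × sin 23° = 5.70×10⁻⁵ s⁻¹
Wind speed in SI: 111 knots = 57.1 m/s
Geostrophic balance rearranged: |∂P/∂n| = f ρ V_g
|∂P/∂n| = 5.70×10⁻⁵ × 0.845 × 57.1 = 2.75×10⁻³ Pa/m

2.7×10⁻³ Pa/m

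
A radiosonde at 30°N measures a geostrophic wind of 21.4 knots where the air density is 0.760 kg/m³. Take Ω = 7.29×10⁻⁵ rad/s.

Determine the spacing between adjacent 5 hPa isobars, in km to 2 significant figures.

Coriolis parameter at 30°N:
f = 2Ω sin φ = 2 × 7.29×10⁻⁵ × sin 30° = 7.29×10⁻⁵ s⁻¹
Wind speed in SI: 21.4 knots = 11.0 m/s
Geostrophic balance rearranged: |∂P/∂n| = f ρ V_g
|∂P/∂n| = 7.29×10⁻⁵ × 0.760 × 11.0 = 6.10×10⁻⁴ Pa/m
Isobar spacing: Δn = ΔP/|∂P/∂n| = 500 Pa / 6.10×10⁻⁴ Pa/m = 819742 m ≈ 820 km

820 km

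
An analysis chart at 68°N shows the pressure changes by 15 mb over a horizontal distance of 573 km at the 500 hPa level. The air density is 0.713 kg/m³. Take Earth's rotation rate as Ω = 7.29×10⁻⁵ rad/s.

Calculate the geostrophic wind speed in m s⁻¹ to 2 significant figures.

Coriolis parameter at 68°N:
f = 2Ω sin φ = 2 × 7.29×10⁻⁵ × sin 68° = 1.35×10⁻⁴ s⁻¹
Pressure gradient: |∂P/∂n| = 1500 Pa / 573000 m = 2.62×10⁻³ Pa/m
Geostrophic balance (pressure-gradient force = Coriolis force):
V_g = (1/(fρ)) |∂P/∂n| = 2.62×10⁻³ / (1.35×10⁻⁴ × 0.713) = 27.2 m/s

27 m s⁻¹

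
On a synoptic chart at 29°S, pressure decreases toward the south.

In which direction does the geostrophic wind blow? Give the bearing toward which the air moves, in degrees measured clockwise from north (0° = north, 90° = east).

The pressure-gradient force points toward the south (bearing 180°).
Geostrophic balance: in the Southern Hemisphere the Coriolis force deflects motion to the left, so the geostrophic wind blows 90° to the left of the pressure-gradient force (low pressure on the right).
Rotating 180° by 90° counterclockwise gives 090° — the wind blows toward the east.

090°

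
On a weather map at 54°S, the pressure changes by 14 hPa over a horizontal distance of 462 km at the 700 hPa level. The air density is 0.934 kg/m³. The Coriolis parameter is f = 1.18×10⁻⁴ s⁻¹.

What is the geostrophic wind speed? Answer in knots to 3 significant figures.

Pressure gradient: |∂P/∂n| = 1400 Pa / 462000 m = 3.03×10⁻³ Pa/m
Geostrophic balance (pressure-gradient force = Coriolis force):
V_g = (1/(fρ)) |∂P/∂n| = 3.03×10⁻³ / (1.18×10⁻⁴ × 0.934) = 27.5 m/s
Converting: 27.5 m/s × 1.944 = 53.4 knots

53.4 knots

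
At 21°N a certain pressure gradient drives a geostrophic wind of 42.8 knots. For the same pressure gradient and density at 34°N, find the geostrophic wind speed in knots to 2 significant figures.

27 knots

With the same pressure gradient and density, V_g ∝ 1/f ∝ 1/sin φ.
V₂ = V₁ · sin φ₁ / sin φ₂ = 42.8 × sin 21° / sin 34°
V₂ = 42.8 × 0.3584/0.5592 = 27 knots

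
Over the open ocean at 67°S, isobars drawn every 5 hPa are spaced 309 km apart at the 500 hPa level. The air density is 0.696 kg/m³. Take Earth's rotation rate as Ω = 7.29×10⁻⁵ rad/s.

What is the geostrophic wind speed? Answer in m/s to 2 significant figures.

Coriolis parameter at 67°S:
f = 2Ω sin φ = 2 × 7.29×10⁻⁵ × sin 67° = 1.34×10⁻⁴ s⁻¹
Pressure gradient: |∂P/∂n| = 500 Pa / 309000 m = 1.62×10⁻³ Pa/m
Geostrophic balance (pressure-gradient force = Coriolis force):
V_g = (1/(fρ)) |∂P/∂n| = 1.62×10⁻³ / (1.34×10⁻⁴ × 0.696) = 17.3 m/s

17 m/s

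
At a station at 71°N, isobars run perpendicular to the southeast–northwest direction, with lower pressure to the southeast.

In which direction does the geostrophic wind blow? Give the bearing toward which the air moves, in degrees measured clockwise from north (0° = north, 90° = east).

225°

The pressure-gradient force points toward the southeast (bearing 135°).
Geostrophic balance: in the Northern Hemisphere the Coriolis force deflects motion to the right, so the geostrophic wind blows 90° to the right of the pressure-gradient force (low pressure on the left).
Rotating 135° by 90° clockwise gives 225° — the wind blows toward the southwest.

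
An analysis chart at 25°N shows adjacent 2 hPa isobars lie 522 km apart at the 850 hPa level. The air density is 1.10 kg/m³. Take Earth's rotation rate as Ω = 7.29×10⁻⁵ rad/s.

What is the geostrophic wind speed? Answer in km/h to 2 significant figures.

Coriolis parameter at 25°N:
f = 2Ω sin φ = 2 × 7.29×10⁻⁵ × sin 25° = 6.16×10⁻⁵ s⁻¹
Pressure gradient: |∂P/∂n| = 200 Pa / 522000 m = 3.83×10⁻⁴ Pa/m
Geostrophic balance (pressure-gradient force = Coriolis force):
V_g = (1/(fρ)) |∂P/∂n| = 3.83×10⁻⁴ / (6.16×10⁻⁵ × 1.10) = 5.65 m/s
Converting: 5.65 m/s × 3.6 = 20 km/h

20 km/h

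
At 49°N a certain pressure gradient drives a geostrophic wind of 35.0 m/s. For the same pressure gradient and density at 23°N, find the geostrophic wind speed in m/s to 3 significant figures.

67.6 m/s

With the same pressure gradient and density, V_g ∝ 1/f ∝ 1/sin φ.
V₂ = V₁ · sin φ₁ / sin φ₂ = 35.0 × sin 49° / sin 23°
V₂ = 35.0 × 0.7547/0.3907 = 67.6 m/s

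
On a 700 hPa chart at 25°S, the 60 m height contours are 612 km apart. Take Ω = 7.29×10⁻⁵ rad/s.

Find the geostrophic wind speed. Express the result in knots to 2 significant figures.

Coriolis parameter at 25°S:
f = 2Ω sin φ = 2 × 7.29×10⁻⁵ × sin 25° = 6.16×10⁻⁵ s⁻¹
Height gradient: |∂Z/∂n| = 60 m / 612000 m = 9.80×10⁻⁵
On a pressure surface, geostrophic balance gives V_g = (g/f)|∂Z/∂n|:
V_g = 9.81 × 9.80×10⁻⁵ / 6.16×10⁻⁵ = 15.6 m/s
Converting: 15.6 m/s × 1.944 = 30 knots

30 knots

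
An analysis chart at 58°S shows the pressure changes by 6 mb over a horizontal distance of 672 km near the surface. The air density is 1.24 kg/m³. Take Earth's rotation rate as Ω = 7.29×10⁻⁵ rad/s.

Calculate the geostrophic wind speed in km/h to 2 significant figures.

Coriolis parameter at 58°S:
f = 2Ω sin φ = 2 × 7.29×10⁻⁵ × sin 58° = 1.24×10⁻⁴ s⁻¹
Pressure gradient: |∂P/∂n| = 600 Pa / 672000 m = 8.93×10⁻⁴ Pa/m
Geostrophic balance (pressure-gradient force = Coriolis force):
V_g = (1/(fρ)) |∂P/∂n| = 8.93×10⁻⁴ / (1.24×10⁻⁴ × 1.24) = 5.82 m/s
Converting: 5.82 m/s × 3.6 = 21 km/h

21 km/h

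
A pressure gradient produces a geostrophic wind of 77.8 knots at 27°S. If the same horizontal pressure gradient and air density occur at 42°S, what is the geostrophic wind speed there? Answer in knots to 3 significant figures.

52.8 knots

With the same pressure gradient and density, V_g ∝ 1/f ∝ 1/sin φ.
V₂ = V₁ · sin φ₁ / sin φ₂ = 77.8 × sin 27° / sin 42°
V₂ = 77.8 × 0.4540/0.6691 = 52.8 knots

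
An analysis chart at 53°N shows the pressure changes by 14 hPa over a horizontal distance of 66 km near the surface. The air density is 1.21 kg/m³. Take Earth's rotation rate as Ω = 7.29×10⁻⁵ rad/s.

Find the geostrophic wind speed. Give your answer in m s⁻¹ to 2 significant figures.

Coriolis parameter at 53°N:
f = 2Ω sin φ = 2 × 7.29×10⁻⁵ × sin 53° = 1.16×10⁻⁴ s⁻¹
Pressure gradient: |∂P/∂n| = 1400 Pa / 66000 m = 2.12×10⁻² Pa/m
Geostrophic balance (pressure-gradient force = Coriolis force):
V_g = (1/(fρ)) |∂P/∂n| = 2.12×10⁻² / (1.16×10⁻⁴ × 1.21) = 151 m/s

150 m s⁻¹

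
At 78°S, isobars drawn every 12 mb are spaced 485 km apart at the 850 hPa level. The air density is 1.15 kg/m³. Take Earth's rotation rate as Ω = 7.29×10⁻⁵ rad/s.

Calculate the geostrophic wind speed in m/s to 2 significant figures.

Coriolis parameter at 78°S:
f = 2Ω sin φ = 2 × 7.29×10⁻⁵ × sin 78° = 1.43×10⁻⁴ s⁻¹
Pressure gradient: |∂P/∂n| = 1200 Pa / 485000 m = 2.47×10⁻³ Pa/m
Geostrophic balance (pressure-gradient force = Coriolis force):
V_g = (1/(fρ)) |∂P/∂n| = 2.47×10⁻³ / (1.43×10⁻⁴ × 1.15) = 15.1 m/s

15 m/s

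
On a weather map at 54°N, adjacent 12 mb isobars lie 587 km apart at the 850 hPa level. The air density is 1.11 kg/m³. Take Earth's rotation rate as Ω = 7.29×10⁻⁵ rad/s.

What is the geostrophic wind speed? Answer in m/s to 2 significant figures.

Coriolis parameter at 54°N:
f = 2Ω sin φ = 2 × 7.29×10⁻⁵ × sin 54° = 1.18×10⁻⁴ s⁻¹
Pressure gradient: |∂P/∂n| = 1200 Pa / 587000 m = 2.04×10⁻³ Pa/m
Geostrophic balance (pressure-gradient force = Coriolis force):
V_g = (1/(fρ)) |∂P/∂n| = 2.04×10⁻³ / (1.18×10⁻⁴ × 1.11) = 15.6 m/s

16 m/s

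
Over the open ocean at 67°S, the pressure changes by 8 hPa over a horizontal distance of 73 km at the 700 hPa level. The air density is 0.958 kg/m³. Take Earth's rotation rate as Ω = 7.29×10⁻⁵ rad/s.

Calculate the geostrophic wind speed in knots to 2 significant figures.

Coriolis parameter at 67°S:
f = 2Ω sin φ = 2 × 7.29×10⁻⁵ × sin 67° = 1.34×10⁻⁴ s⁻¹
Pressure gradient: |∂P/∂n| = 800 Pa / 73000 m = 1.10×10⁻² Pa/m
Geostrophic balance (pressure-gradient force = Coriolis force):
V_g = (1/(fρ)) |∂P/∂n| = 1.10×10⁻² / (1.34×10⁻⁴ × 0.958) = 85.2 m/s
Converting: 85.2 m/s × 1.944 = 170 knots

170 knots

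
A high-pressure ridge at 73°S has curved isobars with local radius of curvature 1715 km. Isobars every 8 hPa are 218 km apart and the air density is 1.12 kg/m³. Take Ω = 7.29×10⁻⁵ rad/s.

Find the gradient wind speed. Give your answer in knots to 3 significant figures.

Coriolis parameter at 73°S:
f = 2Ω sin φ = 2 × 7.29×10⁻⁵ × sin 73° = 1.39×10⁻⁴ s⁻¹
Pressure gradient: |∂P/∂n| = 800 Pa / 218000 m = 3.67×10⁻³ Pa/m
Geostrophic speed: V_g = |∂P/∂n|/(fρ) = 3.67×10⁻³/(1.39×10⁻⁴ × 1.12) = 23.5 m/s
Around a high, pressure-gradient force acts outward with centrifugal, so Coriolis balances both:
fV = (1/ρ)|∂P/∂n| + V²/R  →  V² − fR·V + fR·V_g = 0
With fR = 1.39×10⁻⁴ × 1715×10³ m = 239 m/s:
V = [fR − √((fR)² − 4 fR V_g)]/2 = [239 − √(239² − 4×239×23.5)]/2 = 26.4 m/s
Supergeostrophic (V > V_g = 23.5 m/s), as expected around a high.
Converting: 26.4 m/s × 1.944 = 51.4 knots

51.4 knots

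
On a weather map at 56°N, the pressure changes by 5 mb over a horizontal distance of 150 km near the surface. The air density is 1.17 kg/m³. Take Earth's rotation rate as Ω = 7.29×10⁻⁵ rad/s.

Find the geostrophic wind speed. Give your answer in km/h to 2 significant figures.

Coriolis parameter at 56°N:
f = 2Ω sin φ = 2 × 7.29×10⁻⁵ × sin 56° = 1.21×10⁻⁴ s⁻¹
Pressure gradient: |∂P/∂n| = 500 Pa / 150000 m = 3.33×10⁻³ Pa/m
Geostrophic balance (pressure-gradient force = Coriolis force):
V_g = (1/(fρ)) |∂P/∂n| = 3.33×10⁻³ / (1.21×10⁻⁴ × 1.17) = 23.6 m/s
Converting: 23.6 m/s × 3.6 = 85 km/h

85 km/h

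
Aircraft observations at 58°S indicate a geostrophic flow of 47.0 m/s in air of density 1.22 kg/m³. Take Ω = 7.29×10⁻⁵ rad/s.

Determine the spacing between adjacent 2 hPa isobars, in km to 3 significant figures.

Coriolis parameter at 58°S:
f = 2Ω sin φ = 2 × 7.29×10⁻⁵ × sin 58° = 1.24×10⁻⁴ s⁻¹
Geostrophic balance rearranged: |∂P/∂n| = f ρ V_g
|∂P/∂n| = 1.24×10⁻⁴ × 1.22 × 47.0 = 7.09×10⁻³ Pa/m
Isobar spacing: Δn = ΔP/|∂P/∂n| = 200 Pa / 7.09×10⁻³ Pa/m = 28209 m ≈ 28.2 km

28.2 km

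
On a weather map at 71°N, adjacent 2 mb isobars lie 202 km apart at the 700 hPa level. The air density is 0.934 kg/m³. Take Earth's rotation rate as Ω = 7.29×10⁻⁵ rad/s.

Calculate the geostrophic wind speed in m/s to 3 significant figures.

Coriolis parameter at 71°N:
f = 2Ω sin φ = 2 × 7.29×10⁻⁵ × sin 71° = 1.38×10⁻⁴ s⁻¹
Pressure gradient: |∂P/∂n| = 200 Pa / 202000 m = 9.90×10⁻⁴ Pa/m
Geostrophic balance (pressure-gradient force = Coriolis force):
V_g = (1/(fρ)) |∂P/∂n| = 9.90×10⁻⁴ / (1.38×10⁻⁴ × 0.934) = 7.69 m/s

7.69 m/s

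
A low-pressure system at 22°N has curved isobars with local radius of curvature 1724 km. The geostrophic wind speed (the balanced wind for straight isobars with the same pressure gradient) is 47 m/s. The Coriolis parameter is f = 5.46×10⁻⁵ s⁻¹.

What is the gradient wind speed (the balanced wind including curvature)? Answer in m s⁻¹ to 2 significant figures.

34 m s⁻¹

Around a low, centrifugal force acts outward with Coriolis, so pressure-gradient force balances both:
(1/ρ)|∂P/∂n| = fV + V²/R  →  V² + fR·V − fR·V_g = 0
With fR = 5.46×10⁻⁵ × 1724×10³ m = 94.1 m/s:
V = [−fR + √((fR)² + 4 fR V_g)]/2 = [−94.1 + √(94.1² + 4×94.1×47)]/2 = 34.4 m/s
Subgeostrophic (V < V_g = 47 m/s), as expected around a low.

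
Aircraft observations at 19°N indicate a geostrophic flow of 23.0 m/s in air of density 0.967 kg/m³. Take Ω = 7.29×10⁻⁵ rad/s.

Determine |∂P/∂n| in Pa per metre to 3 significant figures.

Coriolis parameter at 19°N:
f = 2Ω sin φ = 2 × 7.29×10⁻⁵ × sin 19° = 4.75×10⁻⁵ s⁻¹
Geostrophic balance rearranged: |∂P/∂n| = f ρ V_g
|∂P/∂n| = 4.75×10⁻⁵ × 0.967 × 23.0 = 1.06×10⁻³ Pa/m

1.06×10⁻³ Pa/m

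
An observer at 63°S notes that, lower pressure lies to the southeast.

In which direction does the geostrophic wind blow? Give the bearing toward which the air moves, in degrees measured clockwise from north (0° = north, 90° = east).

The pressure-gradient force points toward the southeast (bearing 135°).
Geostrophic balance: in the Southern Hemisphere the Coriolis force deflects motion to the left, so the geostrophic wind blows 90° to the left of the pressure-gradient force (low pressure on the right).
Rotating 135° by 90° counterclockwise gives 045° — the wind blows toward the northeast.

045°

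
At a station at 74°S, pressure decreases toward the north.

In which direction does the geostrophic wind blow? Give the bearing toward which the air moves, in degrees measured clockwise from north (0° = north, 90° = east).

The pressure-gradient force points toward the north (bearing 000°).
Geostrophic balance: in the Southern Hemisphere the Coriolis force deflects motion to the left, so the geostrophic wind blows 90° to the left of the pressure-gradient force (low pressure on the right).
Rotating 000° by 90° counterclockwise gives 270° — the wind blows toward the west.

270°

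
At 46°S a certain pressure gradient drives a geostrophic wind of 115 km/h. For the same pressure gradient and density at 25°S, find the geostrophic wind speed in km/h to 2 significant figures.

With the same pressure gradient and density, V_g ∝ 1/f ∝ 1/sin φ.
V₂ = V₁ · sin φ₁ / sin φ₂ = 115 × sin 46° / sin 25°
V₂ = 115 × 0.7193/0.4226 = 200 km/h

200 km/h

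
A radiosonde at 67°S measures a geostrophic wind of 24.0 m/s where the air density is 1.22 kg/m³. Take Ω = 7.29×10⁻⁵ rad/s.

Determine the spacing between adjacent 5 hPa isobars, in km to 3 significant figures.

127 km

Coriolis parameter at 67°S:
f = 2Ω sin φ = 2 × 7.29×10⁻⁵ × sin 67° = 1.34×10⁻⁴ s⁻¹
Geostrophic balance rearranged: |∂P/∂n| = f ρ V_g
|∂P/∂n| = 1.34×10⁻⁴ × 1.22 × 24.0 = 3.93×10⁻³ Pa/m
Isobar spacing: Δn = ΔP/|∂P/∂n| = 500 Pa / 3.93×10⁻³ Pa/m = 127238 m ≈ 127 km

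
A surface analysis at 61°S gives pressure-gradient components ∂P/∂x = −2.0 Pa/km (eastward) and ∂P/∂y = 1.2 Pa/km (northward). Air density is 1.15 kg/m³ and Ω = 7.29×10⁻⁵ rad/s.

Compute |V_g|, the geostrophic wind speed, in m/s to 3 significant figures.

15.9 m/s

Coriolis parameter at 61°S:
f = 2Ω sin φ = 2 × 7.29×10⁻⁵ × sin 61° = 1.28×10⁻⁴ s⁻¹
In the Southern Hemisphere f is negative: f = −1.28×10⁻⁴ s⁻¹.
Component geostrophic relations (x east, y north):
u_g = −(1/(fρ)) ∂P/∂y,  v_g = (1/(fρ)) ∂P/∂x
u_g = −(1.2×10⁻³)/(−1.28×10⁻⁴ × 1.15) = 8.18 m/s;  v_g = (−2.0×10⁻³)/(−1.28×10⁻⁴ × 1.15) = 13.6 m/s
|V_g| = √(u_g² + v_g²) = 15.9 m/s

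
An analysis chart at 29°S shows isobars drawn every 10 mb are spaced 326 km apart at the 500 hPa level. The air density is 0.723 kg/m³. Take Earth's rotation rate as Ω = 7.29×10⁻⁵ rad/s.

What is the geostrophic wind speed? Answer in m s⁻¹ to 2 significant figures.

Coriolis parameter at 29°S:
f = 2Ω sin φ = 2 × 7.29×10⁻⁵ × sin 29° = 7.07×10⁻⁵ s⁻¹
Pressure gradient: |∂P/∂n| = 1000 Pa / 326000 m = 3.07×10⁻³ Pa/m
Geostrophic balance (pressure-gradient force = Coriolis force):
V_g = (1/(fρ)) |∂P/∂n| = 3.07×10⁻³ / (7.07×10⁻⁵ × 0.723) = 60.0 m/s

60 m s⁻¹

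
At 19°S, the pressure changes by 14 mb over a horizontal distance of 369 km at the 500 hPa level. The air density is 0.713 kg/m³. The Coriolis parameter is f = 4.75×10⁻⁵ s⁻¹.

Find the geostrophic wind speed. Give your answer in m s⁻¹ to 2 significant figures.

110 m s⁻¹

Pressure gradient: |∂P/∂n| = 1400 Pa / 369000 m = 3.79×10⁻³ Pa/m
Geostrophic balance (pressure-gradient force = Coriolis force):
V_g = (1/(fρ)) |∂P/∂n| = 3.79×10⁻³ / (4.75×10⁻⁵ × 0.713) = 112 m/s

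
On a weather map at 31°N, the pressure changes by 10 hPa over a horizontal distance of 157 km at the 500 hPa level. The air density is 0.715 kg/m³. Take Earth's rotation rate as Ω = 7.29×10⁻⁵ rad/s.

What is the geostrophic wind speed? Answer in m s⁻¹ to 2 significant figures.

Coriolis parameter at 31°N:
f = 2Ω sin φ = 2 × 7.29×10⁻⁵ × sin 31° = 7.51×10⁻⁵ s⁻¹
Pressure gradient: |∂P/∂n| = 1000 Pa / 157000 m = 6.37×10⁻³ Pa/m
Geostrophic balance (pressure-gradient force = Coriolis force):
V_g = (1/(fρ)) |∂P/∂n| = 6.37×10⁻³ / (7.51×10⁻⁵ × 0.715) = 119 m/s

120 m s⁻¹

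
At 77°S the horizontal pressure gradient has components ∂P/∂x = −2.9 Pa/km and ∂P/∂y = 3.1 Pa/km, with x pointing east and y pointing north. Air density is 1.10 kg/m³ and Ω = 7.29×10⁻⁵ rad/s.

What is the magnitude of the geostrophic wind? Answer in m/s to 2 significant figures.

Coriolis parameter at 77°S:
f = 2Ω sin φ = 2 × 7.29×10⁻⁵ × sin 77° = 1.42×10⁻⁴ s⁻¹
In the Southern Hemisphere f is negative: f = −1.42×10⁻⁴ s⁻¹.
Component geostrophic relations (x east, y north):
u_g = −(1/(fρ)) ∂P/∂y,  v_g = (1/(fρ)) ∂P/∂x
u_g = −(3.1×10⁻³)/(−1.42×10⁻⁴ × 1.10) = 19.8 m/s;  v_g = (−2.9×10⁻³)/(−1.42×10⁻⁴ × 1.10) = 18.6 m/s
|V_g| = √(u_g² + v_g²) = 27.2 m/s

27 m/s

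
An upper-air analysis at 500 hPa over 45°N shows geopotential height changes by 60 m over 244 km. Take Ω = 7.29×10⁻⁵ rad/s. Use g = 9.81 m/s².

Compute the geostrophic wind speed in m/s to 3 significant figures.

Coriolis parameter at 45°N:
f = 2Ω sin φ = 2 × 7.29×10⁻⁵ × sin 45° = 1.03×10⁻⁴ s⁻¹
Height gradient: |∂Z/∂n| = 60 m / 244000 m = 2.46×10⁻⁴
On a pressure surface, geostrophic balance gives V_g = (g/f)|∂Z/∂n|:
V_g = 9.81 × 2.46×10⁻⁴ / 1.03×10⁻⁴ = 23.4 m/s

23.4 m/s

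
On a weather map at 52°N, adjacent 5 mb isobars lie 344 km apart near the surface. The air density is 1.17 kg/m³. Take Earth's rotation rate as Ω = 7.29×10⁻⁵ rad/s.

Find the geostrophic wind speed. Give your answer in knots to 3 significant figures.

21.0 knots

Coriolis parameter at 52°N:
f = 2Ω sin φ = 2 × 7.29×10⁻⁵ × sin 52° = 1.15×10⁻⁴ s⁻¹
Pressure gradient: |∂P/∂n| = 500 Pa / 344000 m = 1.45×10⁻³ Pa/m
Geostrophic balance (pressure-gradient force = Coriolis force):
V_g = (1/(fρ)) |∂P/∂n| = 1.45×10⁻³ / (1.15×10⁻⁴ × 1.17) = 10.8 m/s
Converting: 10.8 m/s × 1.944 = 21.0 knots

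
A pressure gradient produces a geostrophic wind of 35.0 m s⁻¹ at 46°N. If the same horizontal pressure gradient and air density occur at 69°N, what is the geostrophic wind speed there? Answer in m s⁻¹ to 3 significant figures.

With the same pressure gradient and density, V_g ∝ 1/f ∝ 1/sin φ.
V₂ = V₁ · sin φ₁ / sin φ₂ = 35.0 × sin 46° / sin 69°
V₂ = 35.0 × 0.7193/0.9336 = 27.0 m s⁻¹

27.0 m s⁻¹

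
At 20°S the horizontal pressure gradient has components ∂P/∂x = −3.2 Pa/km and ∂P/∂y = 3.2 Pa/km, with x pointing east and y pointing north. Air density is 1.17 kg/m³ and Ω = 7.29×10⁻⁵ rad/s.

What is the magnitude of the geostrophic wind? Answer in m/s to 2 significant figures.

78 m/s

Coriolis parameter at 20°S:
f = 2Ω sin φ = 2 × 7.29×10⁻⁵ × sin 20° = 4.99×10⁻⁵ s⁻¹
In the Southern Hemisphere f is negative: f = −4.99×10⁻⁵ s⁻¹.
Component geostrophic relations (x east, y north):
u_g = −(1/(fρ)) ∂P/∂y,  v_g = (1/(fρ)) ∂P/∂x
u_g = −(3.2×10⁻³)/(−4.99×10⁻⁵ × 1.17) = 54.8 m/s;  v_g = (−3.2×10⁻³)/(−4.99×10⁻⁵ × 1.17) = 54.8 m/s
|V_g| = √(u_g² + v_g²) = 77.6 m/s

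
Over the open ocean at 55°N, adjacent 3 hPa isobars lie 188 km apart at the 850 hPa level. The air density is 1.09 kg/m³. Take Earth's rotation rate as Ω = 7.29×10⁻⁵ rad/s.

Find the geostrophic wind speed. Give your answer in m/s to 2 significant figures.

12 m/s

Coriolis parameter at 55°N:
f = 2Ω sin φ = 2 × 7.29×10⁻⁵ × sin 55° = 1.19×10⁻⁴ s⁻¹
Pressure gradient: |∂P/∂n| = 300 Pa / 188000 m = 1.60×10⁻³ Pa/m
Geostrophic balance (pressure-gradient force = Coriolis force):
V_g = (1/(fρ)) |∂P/∂n| = 1.60×10⁻³ / (1.19×10⁻⁴ × 1.09) = 12.3 m/s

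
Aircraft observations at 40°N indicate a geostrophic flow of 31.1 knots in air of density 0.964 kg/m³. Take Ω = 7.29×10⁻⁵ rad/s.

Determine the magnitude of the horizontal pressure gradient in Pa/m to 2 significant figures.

Coriolis parameter at 40°N:
f = 2Ω sin φ = 2 × 7.29×10⁻⁵ × sin 40° = 9.37×10⁻⁵ s⁻¹
Wind speed in SI: 31.1 knots = 16.0 m/s
Geostrophic balance rearranged: |∂P/∂n| = f ρ V_g
|∂P/∂n| = 9.37×10⁻⁵ × 0.964 × 16.0 = 1.45×10⁻³ Pa/m

1.4×10⁻³ Pa/m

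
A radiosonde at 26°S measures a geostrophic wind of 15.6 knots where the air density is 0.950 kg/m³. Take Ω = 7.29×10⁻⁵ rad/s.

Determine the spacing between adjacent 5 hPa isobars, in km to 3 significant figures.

1030 km

Coriolis parameter at 26°S:
f = 2Ω sin φ = 2 × 7.29×10⁻⁵ × sin 26° = 6.39×10⁻⁵ s⁻¹
Wind speed in SI: 15.6 knots = 8.03 m/s
Geostrophic balance rearranged: |∂P/∂n| = f ρ V_g
|∂P/∂n| = 6.39×10⁻⁵ × 0.950 × 8.03 = 4.87×10⁻⁴ Pa/m
Isobar spacing: Δn = ΔP/|∂P/∂n| = 500 Pa / 4.87×10⁻⁴ Pa/m = 1026087 m ≈ 1030 km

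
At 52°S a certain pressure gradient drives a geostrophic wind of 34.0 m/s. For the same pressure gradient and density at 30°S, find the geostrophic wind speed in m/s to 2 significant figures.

54 m/s

With the same pressure gradient and density, V_g ∝ 1/f ∝ 1/sin φ.
V₂ = V₁ · sin φ₁ / sin φ₂ = 34.0 × sin 52° / sin 30°
V₂ = 34.0 × 0.7880/0.5000 = 54 m/s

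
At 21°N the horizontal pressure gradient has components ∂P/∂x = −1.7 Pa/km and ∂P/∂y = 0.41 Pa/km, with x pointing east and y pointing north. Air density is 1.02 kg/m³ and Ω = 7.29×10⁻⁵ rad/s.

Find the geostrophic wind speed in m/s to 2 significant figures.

Coriolis parameter at 21°N:
f = 2Ω sin φ = 2 × 7.29×10⁻⁵ × sin 21° = 5.23×10⁻⁵ s⁻¹
Component geostrophic relations (x east, y north):
u_g = −(1/(fρ)) ∂P/∂y,  v_g = (1/(fρ)) ∂P/∂x
u_g = −(0.41×10⁻³)/(5.23×10⁻⁵ × 1.02) = −7.69 m/s;  v_g = (−1.7×10⁻³)/(5.23×10⁻⁵ × 1.02) = −31.9 m/s
|V_g| = √(u_g² + v_g²) = 32.8 m/s

33 m/s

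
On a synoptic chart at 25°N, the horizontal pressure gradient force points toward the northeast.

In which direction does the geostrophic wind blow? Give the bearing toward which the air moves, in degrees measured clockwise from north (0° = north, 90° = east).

The pressure-gradient force points toward the northeast (bearing 045°).
Geostrophic balance: in the Northern Hemisphere the Coriolis force deflects motion to the right, so the geostrophic wind blows 90° to the right of the pressure-gradient force (low pressure on the left).
Rotating 045° by 90° clockwise gives 135° — the wind blows toward the southeast.

135°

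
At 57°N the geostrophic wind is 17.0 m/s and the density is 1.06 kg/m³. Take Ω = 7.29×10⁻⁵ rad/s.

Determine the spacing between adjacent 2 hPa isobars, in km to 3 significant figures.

90.8 km

Coriolis parameter at 57°N:
f = 2Ω sin φ = 2 × 7.29×10⁻⁵ × sin 57° = 1.22×10⁻⁴ s⁻¹
Geostrophic balance rearranged: |∂P/∂n| = f ρ V_g
|∂P/∂n| = 1.22×10⁻⁴ × 1.06 × 17.0 = 2.20×10⁻³ Pa/m
Isobar spacing: Δn = ΔP/|∂P/∂n| = 200 Pa / 2.20×10⁻³ Pa/m = 90767 m ≈ 90.8 km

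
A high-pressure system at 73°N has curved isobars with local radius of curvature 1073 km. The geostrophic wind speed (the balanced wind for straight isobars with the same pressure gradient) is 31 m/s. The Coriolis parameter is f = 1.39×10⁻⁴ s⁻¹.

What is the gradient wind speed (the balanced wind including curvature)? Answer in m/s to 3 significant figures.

Around a high, pressure-gradient force acts outward with centrifugal, so Coriolis balances both:
fV = (1/ρ)|∂P/∂n| + V²/R  →  V² − fR·V + fR·V_g = 0
With fR = 1.39×10⁻⁴ × 1073×10³ m = 149 m/s:
V = [fR − √((fR)² − 4 fR V_g)]/2 = [149 − √(149² − 4×149×31)]/2 = 44 m/s
Supergeostrophic (V > V_g = 31 m/s), as expected around a high.

44.0 m/s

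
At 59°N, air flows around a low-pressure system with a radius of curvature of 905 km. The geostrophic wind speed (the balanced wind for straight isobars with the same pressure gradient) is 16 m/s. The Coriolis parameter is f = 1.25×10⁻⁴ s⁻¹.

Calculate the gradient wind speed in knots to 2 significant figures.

Around a low, centrifugal force acts outward with Coriolis, so pressure-gradient force balances both:
(1/ρ)|∂P/∂n| = fV + V²/R  →  V² + fR·V − fR·V_g = 0
With fR = 1.25×10⁻⁴ × 905×10³ m = 113 m/s:
V = [−fR + √((fR)² + 4 fR V_g)]/2 = [−113 + √(113² + 4×113×16)]/2 = 14.2 m/s
Subgeostrophic (V < V_g = 16 m/s), as expected around a low.
Converting: 14.2 m/s × 1.944 = 28 knots

28 knots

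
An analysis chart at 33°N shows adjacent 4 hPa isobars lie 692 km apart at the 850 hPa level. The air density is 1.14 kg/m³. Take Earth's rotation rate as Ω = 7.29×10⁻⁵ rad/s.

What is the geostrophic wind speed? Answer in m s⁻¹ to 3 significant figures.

Coriolis parameter at 33°N:
f = 2Ω sin φ = 2 × 7.29×10⁻⁵ × sin 33° = 7.94×10⁻⁵ s⁻¹
Pressure gradient: |∂P/∂n| = 400 Pa / 692000 m = 5.78×10⁻⁴ Pa/m
Geostrophic balance (pressure-gradient force = Coriolis force):
V_g = (1/(fρ)) |∂P/∂n| = 5.78×10⁻⁴ / (7.94×10⁻⁵ × 1.14) = 6.39 m/s

6.39 m s⁻¹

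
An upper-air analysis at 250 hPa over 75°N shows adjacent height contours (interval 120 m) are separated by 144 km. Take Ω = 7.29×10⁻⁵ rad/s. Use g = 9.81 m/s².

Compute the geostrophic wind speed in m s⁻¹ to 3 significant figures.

58.0 m s⁻¹

Coriolis parameter at 75°N:
f = 2Ω sin φ = 2 × 7.29×10⁻⁵ × sin 75° = 1.41×10⁻⁴ s⁻¹
Height gradient: |∂Z/∂n| = 120 m / 144000 m = 8.33×10⁻⁴
On a pressure surface, geostrophic balance gives V_g = (g/f)|∂Z/∂n|:
V_g = 9.81 × 8.33×10⁻⁴ / 1.41×10⁻⁴ = 58.0 m/s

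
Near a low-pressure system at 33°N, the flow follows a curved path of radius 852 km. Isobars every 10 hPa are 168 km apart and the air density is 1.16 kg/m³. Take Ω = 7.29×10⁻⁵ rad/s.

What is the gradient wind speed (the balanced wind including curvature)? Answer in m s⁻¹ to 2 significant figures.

Coriolis parameter at 33°N:
f = 2Ω sin φ = 2 × 7.29×10⁻⁵ × sin 33° = 7.94×10⁻⁵ s⁻¹
Pressure gradient: |∂P/∂n| = 1000 Pa / 168000 m = 5.95×10⁻³ Pa/m
Geostrophic speed: V_g = |∂P/∂n|/(fρ) = 5.95×10⁻³/(7.94×10⁻⁵ × 1.16) = 64.6 m/s
Around a low, centrifugal force acts outward with Coriolis, so pressure-gradient force balances both:
(1/ρ)|∂P/∂n| = fV + V²/R  →  V² + fR·V − fR·V_g = 0
With fR = 7.94×10⁻⁵ × 852×10³ m = 67.7 m/s:
V = [−fR + √((fR)² + 4 fR V_g)]/2 = [−67.7 + √(67.7² + 4×67.7×64.6)]/2 = 40.4 m/s
Subgeostrophic (V < V_g = 64.6 m/s), as expected around a low.

40 m s⁻¹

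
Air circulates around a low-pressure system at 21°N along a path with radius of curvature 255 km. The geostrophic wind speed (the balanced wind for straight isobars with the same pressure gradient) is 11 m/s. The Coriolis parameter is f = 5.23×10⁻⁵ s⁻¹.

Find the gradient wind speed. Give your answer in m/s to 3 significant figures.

Around a low, centrifugal force acts outward with Coriolis, so pressure-gradient force balances both:
(1/ρ)|∂P/∂n| = fV + V²/R  →  V² + fR·V − fR·V_g = 0
With fR = 5.23×10⁻⁵ × 255×10³ m = 13.3 m/s:
V = [−fR + √((fR)² + 4 fR V_g)]/2 = [−13.3 + √(13.3² + 4×13.3×11)]/2 = 7.16 m/s
Subgeostrophic (V < V_g = 11 m/s), as expected around a low.

7.16 m/s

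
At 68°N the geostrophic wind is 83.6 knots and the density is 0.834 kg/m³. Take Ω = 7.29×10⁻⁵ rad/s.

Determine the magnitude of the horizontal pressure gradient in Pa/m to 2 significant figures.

Coriolis parameter at 68°N:
f = 2Ω sin φ = 2 × 7.29×10⁻⁵ × sin 68° = 1.35×10⁻⁴ s⁻¹
Wind speed in SI: 83.6 knots = 43.0 m/s
Geostrophic balance rearranged: |∂P/∂n| = f ρ V_g
|∂P/∂n| = 1.35×10⁻⁴ × 0.834 × 43.0 = 4.85×10⁻³ Pa/m

4.8×10⁻³ Pa/m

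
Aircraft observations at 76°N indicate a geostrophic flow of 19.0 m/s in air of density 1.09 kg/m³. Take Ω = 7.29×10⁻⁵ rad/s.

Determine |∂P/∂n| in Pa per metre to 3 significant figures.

2.93×10⁻³ Pa/m

Coriolis parameter at 76°N:
f = 2Ω sin φ = 2 × 7.29×10⁻⁵ × sin 76° = 1.41×10⁻⁴ s⁻¹
Geostrophic balance rearranged: |∂P/∂n| = f ρ V_g
|∂P/∂n| = 1.41×10⁻⁴ × 1.09 × 19.0 = 2.93×10⁻³ Pa/m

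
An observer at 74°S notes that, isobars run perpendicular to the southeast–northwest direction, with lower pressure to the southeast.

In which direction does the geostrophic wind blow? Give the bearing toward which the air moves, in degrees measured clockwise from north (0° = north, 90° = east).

The pressure-gradient force points toward the southeast (bearing 135°).
Geostrophic balance: in the Southern Hemisphere the Coriolis force deflects motion to the left, so the geostrophic wind blows 90° to the left of the pressure-gradient force (low pressure on the right).
Rotating 135° by 90° counterclockwise gives 045° — the wind blows toward the northeast.

045°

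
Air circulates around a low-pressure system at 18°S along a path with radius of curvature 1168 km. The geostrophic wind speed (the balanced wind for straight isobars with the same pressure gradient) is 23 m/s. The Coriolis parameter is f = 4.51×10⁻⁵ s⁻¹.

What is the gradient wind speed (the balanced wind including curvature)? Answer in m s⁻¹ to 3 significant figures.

17.3 m s⁻¹

Around a low, centrifugal force acts outward with Coriolis, so pressure-gradient force balances both:
(1/ρ)|∂P/∂n| = fV + V²/R  →  V² + fR·V − fR·V_g = 0
With fR = 4.51×10⁻⁵ × 1168×10³ m = 52.7 m/s:
V = [−fR + √((fR)² + 4 fR V_g)]/2 = [−52.7 + √(52.7² + 4×52.7×23)]/2 = 17.3 m/s
Subgeostrophic (V < V_g = 23 m/s), as expected around a low.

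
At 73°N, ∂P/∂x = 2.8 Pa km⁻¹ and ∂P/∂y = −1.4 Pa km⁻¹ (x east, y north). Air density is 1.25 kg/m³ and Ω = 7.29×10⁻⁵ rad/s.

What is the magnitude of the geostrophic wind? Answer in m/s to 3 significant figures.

Coriolis parameter at 73°N:
f = 2Ω sin φ = 2 × 7.29×10⁻⁵ × sin 73° = 1.39×10⁻⁴ s⁻¹
Component geostrophic relations (x east, y north):
u_g = −(1/(fρ)) ∂P/∂y,  v_g = (1/(fρ)) ∂P/∂x
u_g = −(−1.4×10⁻³)/(1.39×10⁻⁴ × 1.25) = 8.03 m/s;  v_g = (2.8×10⁻³)/(1.39×10⁻⁴ × 1.25) = 16.1 m/s
|V_g| = √(u_g² + v_g²) = 18.0 m/s

18.0 m/s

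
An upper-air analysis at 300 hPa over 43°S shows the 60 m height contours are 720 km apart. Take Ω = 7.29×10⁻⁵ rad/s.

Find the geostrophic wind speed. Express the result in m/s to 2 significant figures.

8.2 m/s

Coriolis parameter at 43°S:
f = 2Ω sin φ = 2 × 7.29×10⁻⁵ × sin 43° = 9.94×10⁻⁵ s⁻¹
Height gradient: |∂Z/∂n| = 60 m / 720000 m = 8.33×10⁻⁵
On a pressure surface, geostrophic balance gives V_g = (g/f)|∂Z/∂n|:
V_g = 9.81 × 8.33×10⁻⁵ / 9.94×10⁻⁵ = 8.22 m/s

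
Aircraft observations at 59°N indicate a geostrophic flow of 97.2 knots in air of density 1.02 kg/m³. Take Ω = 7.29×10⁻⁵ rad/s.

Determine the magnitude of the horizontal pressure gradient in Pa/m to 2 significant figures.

6.4×10⁻³ Pa/m

Coriolis parameter at 59°N:
f = 2Ω sin φ = 2 × 7.29×10⁻⁵ × sin 59° = 1.25×10⁻⁴ s⁻¹
Wind speed in SI: 97.2 knots = 50.0 m/s
Geostrophic balance rearranged: |∂P/∂n| = f ρ V_g
|∂P/∂n| = 1.25×10⁻⁴ × 1.02 × 50.0 = 6.37×10⁻³ Pa/m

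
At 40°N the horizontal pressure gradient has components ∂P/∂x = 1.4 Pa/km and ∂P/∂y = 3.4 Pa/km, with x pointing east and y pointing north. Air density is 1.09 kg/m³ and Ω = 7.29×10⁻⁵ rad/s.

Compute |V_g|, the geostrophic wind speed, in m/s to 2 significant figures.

Coriolis parameter at 40°N:
f = 2Ω sin φ = 2 × 7.29×10⁻⁵ × sin 40° = 9.37×10⁻⁵ s⁻¹
Component geostrophic relations (x east, y north):
u_g = −(1/(fρ)) ∂P/∂y,  v_g = (1/(fρ)) ∂P/∂x
u_g = −(3.4×10⁻³)/(9.37×10⁻⁵ × 1.09) = −33.3 m/s;  v_g = (1.4×10⁻³)/(9.37×10⁻⁵ × 1.09) = 13.7 m/s
|V_g| = √(u_g² + v_g²) = 36.0 m/s

36 m/s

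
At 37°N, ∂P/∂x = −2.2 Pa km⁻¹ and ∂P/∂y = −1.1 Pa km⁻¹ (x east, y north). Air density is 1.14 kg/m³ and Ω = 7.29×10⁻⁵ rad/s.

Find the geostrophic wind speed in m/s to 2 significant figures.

Coriolis parameter at 37°N:
f = 2Ω sin φ = 2 × 7.29×10⁻⁵ × sin 37° = 8.77×10⁻⁵ s⁻¹
Component geostrophic relations (x east, y north):
u_g = −(1/(fρ)) ∂P/∂y,  v_g = (1/(fρ)) ∂P/∂x
u_g = −(−1.1×10⁻³)/(8.77×10⁻⁵ × 1.14) = 11.0 m/s;  v_g = (−2.2×10⁻³)/(8.77×10⁻⁵ × 1.14) = −22.0 m/s
|V_g| = √(u_g² + v_g²) = 24.6 m/s

25 m/s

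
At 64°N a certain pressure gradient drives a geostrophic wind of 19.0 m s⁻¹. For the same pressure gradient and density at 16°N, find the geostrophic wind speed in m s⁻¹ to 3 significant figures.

With the same pressure gradient and density, V_g ∝ 1/f ∝ 1/sin φ.
V₂ = V₁ · sin φ₁ / sin φ₂ = 19.0 × sin 64° / sin 16°
V₂ = 19.0 × 0.8988/0.2756 = 62.0 m s⁻¹

62.0 m s⁻¹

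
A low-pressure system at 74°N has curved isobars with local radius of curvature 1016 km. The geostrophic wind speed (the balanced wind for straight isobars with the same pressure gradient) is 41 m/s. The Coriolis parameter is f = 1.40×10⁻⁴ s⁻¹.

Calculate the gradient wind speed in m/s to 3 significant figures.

33.2 m/s

Around a low, centrifugal force acts outward with Coriolis, so pressure-gradient force balances both:
(1/ρ)|∂P/∂n| = fV + V²/R  →  V² + fR·V − fR·V_g = 0
With fR = 1.40×10⁻⁴ × 1016×10³ m = 142 m/s:
V = [−fR + √((fR)² + 4 fR V_g)]/2 = [−142 + √(142² + 4×142×41)]/2 = 33.2 m/s
Subgeostrophic (V < V_g = 41 m/s), as expected around a low.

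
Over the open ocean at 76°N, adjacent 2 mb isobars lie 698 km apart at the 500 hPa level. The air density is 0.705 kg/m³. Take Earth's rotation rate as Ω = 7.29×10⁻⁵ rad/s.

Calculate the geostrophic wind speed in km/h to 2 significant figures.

Coriolis parameter at 76°N:
f = 2Ω sin φ = 2 × 7.29×10⁻⁵ × sin 76° = 1.41×10⁻⁴ s⁻¹
Pressure gradient: |∂P/∂n| = 200 Pa / 698000 m = 2.87×10⁻⁴ Pa/m
Geostrophic balance (pressure-gradient force = Coriolis force):
V_g = (1/(fρ)) |∂P/∂n| = 2.87×10⁻⁴ / (1.41×10⁻⁴ × 0.705) = 2.87 m/s
Converting: 2.87 m/s × 3.6 = 10 km/h

10 km/h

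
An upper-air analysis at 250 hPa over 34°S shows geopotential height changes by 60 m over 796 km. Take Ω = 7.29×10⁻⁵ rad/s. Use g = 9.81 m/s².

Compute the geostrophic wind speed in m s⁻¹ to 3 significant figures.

Coriolis parameter at 34°S:
f = 2Ω sin φ = 2 × 7.29×10⁻⁵ × sin 34° = 8.15×10⁻⁵ s⁻¹
Height gradient: |∂Z/∂n| = 60 m / 796000 m = 7.54×10⁻⁵
On a pressure surface, geostrophic balance gives V_g = (g/f)|∂Z/∂n|:
V_g = 9.81 × 7.54×10⁻⁵ / 8.15×10⁻⁵ = 9.07 m/s

9.07 m s⁻¹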